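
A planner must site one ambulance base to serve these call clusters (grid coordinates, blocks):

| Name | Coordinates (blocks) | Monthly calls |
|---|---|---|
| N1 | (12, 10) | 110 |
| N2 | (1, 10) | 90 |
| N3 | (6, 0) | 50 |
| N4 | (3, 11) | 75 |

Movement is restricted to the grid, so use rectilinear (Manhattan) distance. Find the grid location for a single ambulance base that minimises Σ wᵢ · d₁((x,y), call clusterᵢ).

(3, 10)

Manhattan distance separates: Σwᵢ(|x−xᵢ|+|y−yᵢ|) = Σwᵢ|x−xᵢ| + Σwᵢ|y−yᵢ|, so x and y are optimised independently as 1-D weighted medians.
Total weight W = 325; half = 162.5.
x-coordinate, sorted with cumulative weight:
  x=1 (N2, w=90) cum 90
  x=3 (N4, w=75) cum 165  ← median
  x=6 (N3, w=50) cum 215
  x=12 (N1, w=110) cum 325
⇒ x* = 3
y-coordinate, sorted with cumulative weight:
  y=0 (N3, w=50) cum 50
  y=10 (N1, w=110) cum 160
  y=10 (N2, w=90) cum 250  ← median
  y=11 (N4, w=75) cum 325
⇒ y* = 10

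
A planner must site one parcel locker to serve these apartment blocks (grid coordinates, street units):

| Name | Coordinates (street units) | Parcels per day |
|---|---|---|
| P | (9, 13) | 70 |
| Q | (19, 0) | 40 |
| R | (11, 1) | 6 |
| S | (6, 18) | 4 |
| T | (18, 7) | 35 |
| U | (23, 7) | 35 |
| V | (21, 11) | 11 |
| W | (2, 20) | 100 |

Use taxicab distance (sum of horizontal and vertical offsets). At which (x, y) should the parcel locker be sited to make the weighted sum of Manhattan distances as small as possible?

Manhattan distance separates: Σwᵢ(|x−xᵢ|+|y−yᵢ|) = Σwᵢ|x−xᵢ| + Σwᵢ|y−yᵢ|, so x and y are optimised independently as 1-D weighted medians.
Total weight W = 301; half = 150.5.
x-coordinate, sorted with cumulative weight:
  x=2 (W, w=100) cum 100
  x=6 (S, w=4) cum 104
  x=9 (P, w=70) cum 174  ← median
  x=11 (R, w=6) cum 180
  x=18 (T, w=35) cum 215
  x=19 (Q, w=40) cum 255
  x=21 (V, w=11) cum 266
  x=23 (U, w=35) cum 301
⇒ x* = 9
y-coordinate, sorted with cumulative weight:
  y=0 (Q, w=40) cum 40
  y=1 (R, w=6) cum 46
  y=7 (T, w=35) cum 81
  y=7 (U, w=35) cum 116
  y=11 (V, w=11) cum 127
  y=13 (P, w=70) cum 197  ← median
  y=18 (S, w=4) cum 201
  y=20 (W, w=100) cum 301
⇒ y* = 13

(9, 13)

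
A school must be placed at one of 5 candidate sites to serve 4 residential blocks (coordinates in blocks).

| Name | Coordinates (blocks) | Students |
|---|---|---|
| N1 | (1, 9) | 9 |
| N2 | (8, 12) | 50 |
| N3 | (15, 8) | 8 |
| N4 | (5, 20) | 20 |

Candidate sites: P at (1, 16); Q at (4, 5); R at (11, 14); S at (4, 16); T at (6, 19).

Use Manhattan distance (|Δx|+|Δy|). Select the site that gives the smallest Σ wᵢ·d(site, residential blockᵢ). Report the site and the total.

Total weighted distance at each candidate:
  P (1, 16): total = 949
  Q (4, 5): total = 1045
  R (11, 14): total = 705
  S (4, 16): total = 742
  T (6, 19): total = 785
Minimum is at R with total 705 blocks.

R, total 705 blocks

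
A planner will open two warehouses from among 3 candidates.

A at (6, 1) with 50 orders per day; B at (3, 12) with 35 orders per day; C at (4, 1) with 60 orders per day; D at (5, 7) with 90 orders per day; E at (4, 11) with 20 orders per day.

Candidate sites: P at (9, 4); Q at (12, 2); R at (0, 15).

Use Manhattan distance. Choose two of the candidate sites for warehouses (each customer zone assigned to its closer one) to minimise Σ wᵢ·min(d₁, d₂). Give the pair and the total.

{P, R}, total 1780

Evaluate every pair (each demand assigned to the nearer of the two):
  {P, R}: total = 1780
  {P, Q}: total = 2140
  {Q, R}: total = 2340
Best pair: {P, R} with total 1780.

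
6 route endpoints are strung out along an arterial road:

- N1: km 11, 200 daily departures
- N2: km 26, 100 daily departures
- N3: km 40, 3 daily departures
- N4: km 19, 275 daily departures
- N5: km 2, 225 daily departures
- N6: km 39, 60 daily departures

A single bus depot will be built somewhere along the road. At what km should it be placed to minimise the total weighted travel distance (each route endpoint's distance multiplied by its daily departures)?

x = 19

For a sum of weighted absolute distances on a line, the optimum is the weighted median (not the mean). Total weight W = 863; half-weight = 431.5.
Sort by position and accumulate weight:
  km 2 (N5, w=225) → cum 225
  km 11 (N1, w=200) → cum 425
  km 19 (N4, w=275) → cum 700  ≥ 431.5 → median here
  km 26 (N2, w=100) → cum 800
  km 39 (N6, w=60) → cum 860
  km 40 (N3, w=3) → cum 863
Optimal location: km 19.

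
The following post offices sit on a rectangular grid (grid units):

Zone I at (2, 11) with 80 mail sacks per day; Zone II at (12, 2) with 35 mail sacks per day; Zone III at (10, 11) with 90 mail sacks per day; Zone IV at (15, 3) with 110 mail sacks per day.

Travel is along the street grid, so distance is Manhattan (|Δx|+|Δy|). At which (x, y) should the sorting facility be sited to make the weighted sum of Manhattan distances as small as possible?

Manhattan distance separates: Σwᵢ(|x−xᵢ|+|y−yᵢ|) = Σwᵢ|x−xᵢ| + Σwᵢ|y−yᵢ|, so x and y are optimised independently as 1-D weighted medians.
Total weight W = 315; half = 157.5.
x-coordinate, sorted with cumulative weight:
  x=2 (Zone I, w=80) cum 80
  x=10 (Zone III, w=90) cum 170  ← median
  x=12 (Zone II, w=35) cum 205
  x=15 (Zone IV, w=110) cum 315
⇒ x* = 10
y-coordinate, sorted with cumulative weight:
  y=2 (Zone II, w=35) cum 35
  y=3 (Zone IV, w=110) cum 145
  y=11 (Zone I, w=80) cum 225  ← median
  y=11 (Zone III, w=90) cum 315
⇒ y* = 11

(10, 11)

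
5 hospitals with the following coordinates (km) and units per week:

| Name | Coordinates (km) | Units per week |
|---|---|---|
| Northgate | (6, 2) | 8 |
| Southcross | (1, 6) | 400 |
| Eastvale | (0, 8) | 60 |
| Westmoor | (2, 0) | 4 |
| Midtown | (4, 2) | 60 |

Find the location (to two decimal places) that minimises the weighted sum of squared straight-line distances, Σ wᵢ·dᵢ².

The minimiser of Σwᵢ‖p−pᵢ‖² is the weighted centroid p* = (Σwᵢpᵢ)/(Σwᵢ).
Σwᵢ = 532.
Σwᵢxᵢ = 8·6 + 400·1 + 60·0 + 4·2 + 60·4 = 696.
Σwᵢyᵢ = 8·2 + 400·6 + 60·8 + 4·0 + 60·2 = 3016.
x* = 696/532 = 1.31, y* = 3016/532 = 5.67.

(1.31, 5.67)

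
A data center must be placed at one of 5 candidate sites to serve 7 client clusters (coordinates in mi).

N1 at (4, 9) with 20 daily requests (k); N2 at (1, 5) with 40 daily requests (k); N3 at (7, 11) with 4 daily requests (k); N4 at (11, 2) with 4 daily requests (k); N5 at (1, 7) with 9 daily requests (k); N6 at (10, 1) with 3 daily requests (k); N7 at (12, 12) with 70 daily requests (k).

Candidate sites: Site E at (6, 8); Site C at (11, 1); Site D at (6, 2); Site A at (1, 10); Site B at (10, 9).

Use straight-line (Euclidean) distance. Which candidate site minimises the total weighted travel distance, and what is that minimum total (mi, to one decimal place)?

Total weighted distance at each candidate:
  Site E (6, 8): total = 896.7
  Site C (11, 1): total = 1571.6
  Site D (6, 2): total = 1327.4
  Site A (1, 10): total = 1186.6
  Site B (10, 9): total = 916.0
Minimum is at Site E with total 896.7 mi.

Site E, total 896.7 mi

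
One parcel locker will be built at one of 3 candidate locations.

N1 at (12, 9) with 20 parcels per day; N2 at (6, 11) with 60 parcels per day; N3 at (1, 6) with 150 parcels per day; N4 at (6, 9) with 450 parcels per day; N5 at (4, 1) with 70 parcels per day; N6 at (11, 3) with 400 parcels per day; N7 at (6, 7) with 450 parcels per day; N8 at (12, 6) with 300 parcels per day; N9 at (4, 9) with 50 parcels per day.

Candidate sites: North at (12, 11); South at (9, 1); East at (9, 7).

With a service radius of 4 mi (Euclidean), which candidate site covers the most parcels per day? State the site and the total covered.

East, covering 1220

Coverage radius r = 4 mi; a point is covered iff (Δx)²+(Δy)² ≤ 4² = 16.
  North (12, 11): covers {N1} → 20
  South (9, 1): covers {N6} → 400
  East (9, 7): covers {N1, N4, N7, N8} → 1220
Maximum coverage at East: 1220 parcels per day.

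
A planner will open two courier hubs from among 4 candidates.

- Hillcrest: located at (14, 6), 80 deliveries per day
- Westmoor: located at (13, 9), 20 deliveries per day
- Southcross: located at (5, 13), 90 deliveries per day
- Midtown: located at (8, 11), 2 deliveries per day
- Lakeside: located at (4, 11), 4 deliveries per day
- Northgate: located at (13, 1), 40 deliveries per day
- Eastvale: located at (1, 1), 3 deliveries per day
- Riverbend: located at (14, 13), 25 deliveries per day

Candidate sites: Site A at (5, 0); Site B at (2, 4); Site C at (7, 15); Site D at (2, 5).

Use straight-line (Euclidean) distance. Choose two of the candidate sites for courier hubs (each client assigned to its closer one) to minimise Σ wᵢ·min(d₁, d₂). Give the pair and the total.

Evaluate every pair (each demand assigned to the nearer of the two):
  {Site A, Site C}: total = 1834.7
  {Site B, Site C}: total = 2012.2
  {Site C, Site D}: total = 2027.2
  {Site A, Site D}: total = 2606.1
  {Site A, Site B}: total = 2714.5
  {Site B, Site D}: total = 2834.8
Best pair: {Site A, Site C} with total 1834.7.

{Site A, Site C}, total 1834.7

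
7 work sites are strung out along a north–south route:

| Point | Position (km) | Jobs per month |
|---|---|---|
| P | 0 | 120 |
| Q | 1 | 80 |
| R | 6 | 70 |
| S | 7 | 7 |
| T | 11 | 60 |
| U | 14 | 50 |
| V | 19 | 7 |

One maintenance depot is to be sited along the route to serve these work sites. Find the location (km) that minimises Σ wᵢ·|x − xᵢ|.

For a sum of weighted absolute distances on a line, the optimum is the weighted median (not the mean). Total weight W = 394; half-weight = 197.
Sort by position and accumulate weight:
  km 0 (P, w=120) → cum 120
  km 1 (Q, w=80) → cum 200  ≥ 197 → median here
  km 6 (R, w=70) → cum 270
  km 7 (S, w=7) → cum 277
  km 11 (T, w=60) → cum 337
  km 14 (U, w=50) → cum 387
  km 19 (V, w=7) → cum 394
Optimal location: km 1.

x = 1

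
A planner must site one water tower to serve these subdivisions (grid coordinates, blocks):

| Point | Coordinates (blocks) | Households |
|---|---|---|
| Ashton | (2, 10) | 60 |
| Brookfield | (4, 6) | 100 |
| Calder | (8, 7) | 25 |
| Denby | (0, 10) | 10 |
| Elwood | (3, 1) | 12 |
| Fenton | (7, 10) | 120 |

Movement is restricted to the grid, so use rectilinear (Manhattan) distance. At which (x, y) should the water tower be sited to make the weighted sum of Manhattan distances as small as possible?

(4, 10)

Manhattan distance separates: Σwᵢ(|x−xᵢ|+|y−yᵢ|) = Σwᵢ|x−xᵢ| + Σwᵢ|y−yᵢ|, so x and y are optimised independently as 1-D weighted medians.
Total weight W = 327; half = 163.5.
x-coordinate, sorted with cumulative weight:
  x=0 (Denby, w=10) cum 10
  x=2 (Ashton, w=60) cum 70
  x=3 (Elwood, w=12) cum 82
  x=4 (Brookfield, w=100) cum 182  ← median
  x=7 (Fenton, w=120) cum 302
  x=8 (Calder, w=25) cum 327
⇒ x* = 4
y-coordinate, sorted with cumulative weight:
  y=1 (Elwood, w=12) cum 12
  y=6 (Brookfield, w=100) cum 112
  y=7 (Calder, w=25) cum 137
  y=10 (Ashton, w=60) cum 197  ← median
  y=10 (Denby, w=10) cum 207
  y=10 (Fenton, w=120) cum 327
⇒ y* = 10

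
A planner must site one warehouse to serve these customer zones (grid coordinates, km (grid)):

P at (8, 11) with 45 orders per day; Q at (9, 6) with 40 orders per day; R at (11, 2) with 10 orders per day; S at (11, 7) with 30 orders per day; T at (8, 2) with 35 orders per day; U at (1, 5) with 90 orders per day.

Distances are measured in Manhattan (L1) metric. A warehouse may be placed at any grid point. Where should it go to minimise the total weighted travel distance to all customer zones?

Manhattan distance separates: Σwᵢ(|x−xᵢ|+|y−yᵢ|) = Σwᵢ|x−xᵢ| + Σwᵢ|y−yᵢ|, so x and y are optimised independently as 1-D weighted medians.
Total weight W = 250; half = 125.
x-coordinate, sorted with cumulative weight:
  x=1 (U, w=90) cum 90
  x=8 (P, w=45) cum 135  ← median
  x=8 (T, w=35) cum 170
  x=9 (Q, w=40) cum 210
  x=11 (R, w=10) cum 220
  x=11 (S, w=30) cum 250
⇒ x* = 8
y-coordinate, sorted with cumulative weight:
  y=2 (R, w=10) cum 10
  y=2 (T, w=35) cum 45
  y=5 (U, w=90) cum 135  ← median
  y=6 (Q, w=40) cum 175
  y=7 (S, w=30) cum 205
  y=11 (P, w=45) cum 250
⇒ y* = 5

(8, 5)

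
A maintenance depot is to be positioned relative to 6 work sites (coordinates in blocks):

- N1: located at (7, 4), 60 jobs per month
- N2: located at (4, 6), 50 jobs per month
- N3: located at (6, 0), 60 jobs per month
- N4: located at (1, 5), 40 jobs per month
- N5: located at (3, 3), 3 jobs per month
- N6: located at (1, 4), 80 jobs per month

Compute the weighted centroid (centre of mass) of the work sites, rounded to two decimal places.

The minimiser of Σwᵢ‖p−pᵢ‖² is the weighted centroid p* = (Σwᵢpᵢ)/(Σwᵢ).
Σwᵢ = 293.
Σwᵢxᵢ = 60·7 + 50·4 + 60·6 + 40·1 + 3·3 + 80·1 = 1109.
Σwᵢyᵢ = 60·4 + 50·6 + 60·0 + 40·5 + 3·3 + 80·4 = 1069.
x* = 1109/293 = 3.78, y* = 1069/293 = 3.65.

(3.78, 3.65)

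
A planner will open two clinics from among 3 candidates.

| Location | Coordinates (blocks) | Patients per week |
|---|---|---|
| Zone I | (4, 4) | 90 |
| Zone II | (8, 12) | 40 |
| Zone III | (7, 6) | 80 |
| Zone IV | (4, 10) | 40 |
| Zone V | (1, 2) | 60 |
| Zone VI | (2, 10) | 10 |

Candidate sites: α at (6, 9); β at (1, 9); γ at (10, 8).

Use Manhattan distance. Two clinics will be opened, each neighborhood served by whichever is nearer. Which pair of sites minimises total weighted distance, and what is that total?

Evaluate every pair (each demand assigned to the nearer of the two):
  {α, β}: total = 1710
  {β, γ}: total = 1960
  {α, γ}: total = 2040
Best pair: {α, β} with total 1710.

{α, β}, total 1710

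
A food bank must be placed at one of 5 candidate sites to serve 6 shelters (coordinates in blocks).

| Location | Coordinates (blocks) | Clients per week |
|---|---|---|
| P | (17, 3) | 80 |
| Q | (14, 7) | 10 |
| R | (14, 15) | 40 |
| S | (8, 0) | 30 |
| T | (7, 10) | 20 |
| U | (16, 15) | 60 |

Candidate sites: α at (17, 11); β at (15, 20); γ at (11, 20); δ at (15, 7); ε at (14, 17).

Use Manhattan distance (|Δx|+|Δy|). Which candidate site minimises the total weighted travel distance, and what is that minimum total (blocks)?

δ, total 2030 blocks

Total weighted distance at each candidate:
  α (17, 11): total = 2110
  β (15, 20): total = 3430
  γ (11, 20): total = 3890
  δ (15, 7): total = 2030
  ε (14, 17): total = 2750
Minimum is at δ with total 2030 blocks.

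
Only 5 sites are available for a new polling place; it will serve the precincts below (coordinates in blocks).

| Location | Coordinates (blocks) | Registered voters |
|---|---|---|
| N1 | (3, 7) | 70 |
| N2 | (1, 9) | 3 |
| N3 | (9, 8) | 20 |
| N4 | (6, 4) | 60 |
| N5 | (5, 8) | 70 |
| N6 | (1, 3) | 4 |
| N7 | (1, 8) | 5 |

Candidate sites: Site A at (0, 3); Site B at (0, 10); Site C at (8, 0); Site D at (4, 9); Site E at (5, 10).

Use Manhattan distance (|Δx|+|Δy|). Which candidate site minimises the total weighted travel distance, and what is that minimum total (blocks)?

Total weighted distance at each candidate:
  Site A (0, 3): total = 1945
  Site B (0, 10): total = 1903
  Site C (8, 0): total = 2313
  Site D (4, 9): total = 955
  Site E (5, 10): total = 1119
Minimum is at Site D with total 955 blocks.

Site D, total 955 blocks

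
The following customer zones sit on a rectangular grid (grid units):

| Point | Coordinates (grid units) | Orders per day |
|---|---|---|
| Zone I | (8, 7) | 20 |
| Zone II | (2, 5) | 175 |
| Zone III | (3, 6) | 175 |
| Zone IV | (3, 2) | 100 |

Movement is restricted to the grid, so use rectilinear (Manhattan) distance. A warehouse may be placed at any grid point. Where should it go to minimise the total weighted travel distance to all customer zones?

Manhattan distance separates: Σwᵢ(|x−xᵢ|+|y−yᵢ|) = Σwᵢ|x−xᵢ| + Σwᵢ|y−yᵢ|, so x and y are optimised independently as 1-D weighted medians.
Total weight W = 470; half = 235.
x-coordinate, sorted with cumulative weight:
  x=2 (Zone II, w=175) cum 175
  x=3 (Zone III, w=175) cum 350  ← median
  x=3 (Zone IV, w=100) cum 450
  x=8 (Zone I, w=20) cum 470
⇒ x* = 3
y-coordinate, sorted with cumulative weight:
  y=2 (Zone IV, w=100) cum 100
  y=5 (Zone II, w=175) cum 275  ← median
  y=6 (Zone III, w=175) cum 450
  y=7 (Zone I, w=20) cum 470
⇒ y* = 5

(3, 5)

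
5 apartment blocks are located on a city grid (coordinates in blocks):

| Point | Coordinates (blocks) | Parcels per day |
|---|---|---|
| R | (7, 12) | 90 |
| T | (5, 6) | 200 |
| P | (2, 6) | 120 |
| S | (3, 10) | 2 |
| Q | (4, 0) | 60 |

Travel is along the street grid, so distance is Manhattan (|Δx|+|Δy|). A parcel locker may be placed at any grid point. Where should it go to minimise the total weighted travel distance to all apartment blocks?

Manhattan distance separates: Σwᵢ(|x−xᵢ|+|y−yᵢ|) = Σwᵢ|x−xᵢ| + Σwᵢ|y−yᵢ|, so x and y are optimised independently as 1-D weighted medians.
Total weight W = 472; half = 236.
x-coordinate, sorted with cumulative weight:
  x=2 (P, w=120) cum 120
  x=3 (S, w=2) cum 122
  x=4 (Q, w=60) cum 182
  x=5 (T, w=200) cum 382  ← median
  x=7 (R, w=90) cum 472
⇒ x* = 5
y-coordinate, sorted with cumulative weight:
  y=0 (Q, w=60) cum 60
  y=6 (T, w=200) cum 260  ← median
  y=6 (P, w=120) cum 380
  y=10 (S, w=2) cum 382
  y=12 (R, w=90) cum 472
⇒ y* = 6

(5, 6)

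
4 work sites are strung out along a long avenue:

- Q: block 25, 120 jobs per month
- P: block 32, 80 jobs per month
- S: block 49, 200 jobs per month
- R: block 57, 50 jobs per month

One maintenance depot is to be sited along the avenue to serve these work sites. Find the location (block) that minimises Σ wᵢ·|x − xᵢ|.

For a sum of weighted absolute distances on a line, the optimum is the weighted median (not the mean). Total weight W = 450; half-weight = 225.
Sort by position and accumulate weight:
  block 25 (Q, w=120) → cum 120
  block 32 (P, w=80) → cum 200
  block 49 (S, w=200) → cum 400  ≥ 225 → median here
  block 57 (R, w=50) → cum 450
Optimal location: block 49.

x = 49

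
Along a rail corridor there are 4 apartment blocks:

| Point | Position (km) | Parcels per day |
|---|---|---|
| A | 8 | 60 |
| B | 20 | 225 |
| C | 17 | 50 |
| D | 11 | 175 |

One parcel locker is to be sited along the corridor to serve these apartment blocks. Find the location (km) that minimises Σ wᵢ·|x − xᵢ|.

For a sum of weighted absolute distances on a line, the optimum is the weighted median (not the mean). Total weight W = 510; half-weight = 255.
Sort by position and accumulate weight:
  km 8 (A, w=60) → cum 60
  km 11 (D, w=175) → cum 235
  km 17 (C, w=50) → cum 285  ≥ 255 → median here
  km 20 (B, w=225) → cum 510
Optimal location: km 17.

x = 17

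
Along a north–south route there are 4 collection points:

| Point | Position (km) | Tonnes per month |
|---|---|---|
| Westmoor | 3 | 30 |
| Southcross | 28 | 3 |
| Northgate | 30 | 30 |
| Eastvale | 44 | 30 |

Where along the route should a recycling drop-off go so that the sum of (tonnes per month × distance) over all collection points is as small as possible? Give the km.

For a sum of weighted absolute distances on a line, the optimum is the weighted median (not the mean). Total weight W = 93; half-weight = 46.5.
Sort by position and accumulate weight:
  km 3 (Westmoor, w=30) → cum 30
  km 28 (Southcross, w=3) → cum 33
  km 30 (Northgate, w=30) → cum 63  ≥ 46.5 → median here
  km 44 (Eastvale, w=30) → cum 93
Optimal location: km 30.

x = 30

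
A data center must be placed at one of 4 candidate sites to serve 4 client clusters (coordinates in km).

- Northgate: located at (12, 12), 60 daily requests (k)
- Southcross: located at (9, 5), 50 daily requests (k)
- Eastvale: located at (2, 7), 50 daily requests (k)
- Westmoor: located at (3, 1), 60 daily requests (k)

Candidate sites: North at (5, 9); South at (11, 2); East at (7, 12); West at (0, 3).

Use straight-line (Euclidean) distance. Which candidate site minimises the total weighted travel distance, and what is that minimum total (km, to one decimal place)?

Total weighted distance at each candidate:
  North (5, 9): total = 1414.8
  South (11, 2): total = 1781.8
  East (7, 12): total = 1719.8
  West (0, 3): total = 1800.9
Minimum is at North with total 1414.8 km.

North, total 1414.8 km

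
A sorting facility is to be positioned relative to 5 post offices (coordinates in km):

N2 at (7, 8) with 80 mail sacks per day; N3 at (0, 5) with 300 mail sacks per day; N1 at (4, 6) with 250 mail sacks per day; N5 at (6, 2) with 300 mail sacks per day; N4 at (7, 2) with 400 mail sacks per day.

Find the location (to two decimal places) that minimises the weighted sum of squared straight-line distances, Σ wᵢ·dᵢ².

The minimiser of Σwᵢ‖p−pᵢ‖² is the weighted centroid p* = (Σwᵢpᵢ)/(Σwᵢ).
Σwᵢ = 1330.
Σwᵢxᵢ = 80·7 + 300·0 + 250·4 + 300·6 + 400·7 = 6160.
Σwᵢyᵢ = 80·8 + 300·5 + 250·6 + 300·2 + 400·2 = 5040.
x* = 6160/1330 = 4.63, y* = 5040/1330 = 3.79.

(4.63, 3.79)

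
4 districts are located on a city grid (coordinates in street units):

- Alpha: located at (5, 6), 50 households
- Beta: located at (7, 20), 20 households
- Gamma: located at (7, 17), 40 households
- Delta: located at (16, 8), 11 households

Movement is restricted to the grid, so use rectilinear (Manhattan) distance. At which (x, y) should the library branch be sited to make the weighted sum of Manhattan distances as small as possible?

Manhattan distance separates: Σwᵢ(|x−xᵢ|+|y−yᵢ|) = Σwᵢ|x−xᵢ| + Σwᵢ|y−yᵢ|, so x and y are optimised independently as 1-D weighted medians.
Total weight W = 121; half = 60.5.
x-coordinate, sorted with cumulative weight:
  x=5 (Alpha, w=50) cum 50
  x=7 (Beta, w=20) cum 70  ← median
  x=7 (Gamma, w=40) cum 110
  x=16 (Delta, w=11) cum 121
⇒ x* = 7
y-coordinate, sorted with cumulative weight:
  y=6 (Alpha, w=50) cum 50
  y=8 (Delta, w=11) cum 61  ← median
  y=17 (Gamma, w=40) cum 101
  y=20 (Beta, w=20) cum 121
⇒ y* = 8

(7, 8)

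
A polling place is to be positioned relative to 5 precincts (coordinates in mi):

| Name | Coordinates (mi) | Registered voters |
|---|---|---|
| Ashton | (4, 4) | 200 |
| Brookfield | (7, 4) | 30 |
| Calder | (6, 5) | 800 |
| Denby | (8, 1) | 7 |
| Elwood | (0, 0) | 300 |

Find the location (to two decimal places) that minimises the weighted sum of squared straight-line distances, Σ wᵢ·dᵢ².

(4.39, 3.69)

The minimiser of Σwᵢ‖p−pᵢ‖² is the weighted centroid p* = (Σwᵢpᵢ)/(Σwᵢ).
Σwᵢ = 1337.
Σwᵢxᵢ = 200·4 + 30·7 + 800·6 + 7·8 + 300·0 = 5866.
Σwᵢyᵢ = 200·4 + 30·4 + 800·5 + 7·1 + 300·0 = 4927.
x* = 5866/1337 = 4.39, y* = 4927/1337 = 3.69.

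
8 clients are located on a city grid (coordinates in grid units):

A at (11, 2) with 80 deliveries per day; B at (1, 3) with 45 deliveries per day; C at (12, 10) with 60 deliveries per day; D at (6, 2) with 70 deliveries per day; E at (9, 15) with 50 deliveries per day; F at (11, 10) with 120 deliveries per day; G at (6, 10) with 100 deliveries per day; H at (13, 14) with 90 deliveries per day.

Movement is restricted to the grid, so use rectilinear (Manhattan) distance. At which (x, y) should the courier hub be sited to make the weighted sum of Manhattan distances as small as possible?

(11, 10)

Manhattan distance separates: Σwᵢ(|x−xᵢ|+|y−yᵢ|) = Σwᵢ|x−xᵢ| + Σwᵢ|y−yᵢ|, so x and y are optimised independently as 1-D weighted medians.
Total weight W = 615; half = 307.5.
x-coordinate, sorted with cumulative weight:
  x=1 (B, w=45) cum 45
  x=6 (D, w=70) cum 115
  x=6 (G, w=100) cum 215
  x=9 (E, w=50) cum 265
  x=11 (A, w=80) cum 345  ← median
  x=11 (F, w=120) cum 465
  x=12 (C, w=60) cum 525
  x=13 (H, w=90) cum 615
⇒ x* = 11
y-coordinate, sorted with cumulative weight:
  y=2 (A, w=80) cum 80
  y=2 (D, w=70) cum 150
  y=3 (B, w=45) cum 195
  y=10 (C, w=60) cum 255
  y=10 (F, w=120) cum 375  ← median
  y=10 (G, w=100) cum 475
  y=14 (H, w=90) cum 565
  y=15 (E, w=50) cum 615
⇒ y* = 10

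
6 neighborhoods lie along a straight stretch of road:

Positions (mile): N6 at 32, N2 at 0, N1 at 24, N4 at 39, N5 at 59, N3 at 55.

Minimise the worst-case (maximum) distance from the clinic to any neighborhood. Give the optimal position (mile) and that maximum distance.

location 29.5, max distance 29.5

The 1-center on a line is the midpoint of the two extreme points: leftmost at 0, rightmost at 59.
Optimal location = (0 + 59)/2 = 29.5; maximum distance = (59 − 0)/2 = 29.5.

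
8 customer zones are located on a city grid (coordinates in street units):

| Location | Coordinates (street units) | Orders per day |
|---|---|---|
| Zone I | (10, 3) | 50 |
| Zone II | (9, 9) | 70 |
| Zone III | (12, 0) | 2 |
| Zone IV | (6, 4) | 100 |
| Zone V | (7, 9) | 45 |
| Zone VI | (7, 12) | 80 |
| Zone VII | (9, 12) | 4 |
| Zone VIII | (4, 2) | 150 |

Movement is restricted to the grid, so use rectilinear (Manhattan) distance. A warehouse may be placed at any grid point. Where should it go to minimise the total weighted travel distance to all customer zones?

(7, 4)

Manhattan distance separates: Σwᵢ(|x−xᵢ|+|y−yᵢ|) = Σwᵢ|x−xᵢ| + Σwᵢ|y−yᵢ|, so x and y are optimised independently as 1-D weighted medians.
Total weight W = 501; half = 250.5.
x-coordinate, sorted with cumulative weight:
  x=4 (Zone VIII, w=150) cum 150
  x=6 (Zone IV, w=100) cum 250
  x=7 (Zone V, w=45) cum 295  ← median
  x=7 (Zone VI, w=80) cum 375
  x=9 (Zone II, w=70) cum 445
  x=9 (Zone VII, w=4) cum 449
  x=10 (Zone I, w=50) cum 499
  x=12 (Zone III, w=2) cum 501
⇒ x* = 7
y-coordinate, sorted with cumulative weight:
  y=0 (Zone III, w=2) cum 2
  y=2 (Zone VIII, w=150) cum 152
  y=3 (Zone I, w=50) cum 202
  y=4 (Zone IV, w=100) cum 302  ← median
  y=9 (Zone II, w=70) cum 372
  y=9 (Zone V, w=45) cum 417
  y=12 (Zone VI, w=80) cum 497
  y=12 (Zone VII, w=4) cum 501
⇒ y* = 4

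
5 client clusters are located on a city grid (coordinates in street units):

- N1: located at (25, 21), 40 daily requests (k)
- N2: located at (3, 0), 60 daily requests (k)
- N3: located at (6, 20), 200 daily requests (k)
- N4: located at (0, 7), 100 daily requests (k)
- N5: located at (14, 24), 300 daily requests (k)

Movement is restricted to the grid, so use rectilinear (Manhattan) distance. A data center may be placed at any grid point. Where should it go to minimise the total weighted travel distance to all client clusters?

(6, 20)

Manhattan distance separates: Σwᵢ(|x−xᵢ|+|y−yᵢ|) = Σwᵢ|x−xᵢ| + Σwᵢ|y−yᵢ|, so x and y are optimised independently as 1-D weighted medians.
Total weight W = 700; half = 350.
x-coordinate, sorted with cumulative weight:
  x=0 (N4, w=100) cum 100
  x=3 (N2, w=60) cum 160
  x=6 (N3, w=200) cum 360  ← median
  x=14 (N5, w=300) cum 660
  x=25 (N1, w=40) cum 700
⇒ x* = 6
y-coordinate, sorted with cumulative weight:
  y=0 (N2, w=60) cum 60
  y=7 (N4, w=100) cum 160
  y=20 (N3, w=200) cum 360  ← median
  y=21 (N1, w=40) cum 400
  y=24 (N5, w=300) cum 700
⇒ y* = 20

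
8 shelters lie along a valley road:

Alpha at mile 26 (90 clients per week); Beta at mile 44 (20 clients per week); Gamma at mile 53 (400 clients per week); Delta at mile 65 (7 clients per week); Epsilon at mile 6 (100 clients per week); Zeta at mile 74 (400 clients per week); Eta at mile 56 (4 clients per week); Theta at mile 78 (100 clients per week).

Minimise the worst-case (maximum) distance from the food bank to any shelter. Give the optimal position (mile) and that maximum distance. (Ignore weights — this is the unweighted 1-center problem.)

The 1-center on a line is the midpoint of the two extreme points: leftmost at 6, rightmost at 78.
Optimal location = (6 + 78)/2 = 42; maximum distance = (78 − 6)/2 = 36.

location 42, max distance 36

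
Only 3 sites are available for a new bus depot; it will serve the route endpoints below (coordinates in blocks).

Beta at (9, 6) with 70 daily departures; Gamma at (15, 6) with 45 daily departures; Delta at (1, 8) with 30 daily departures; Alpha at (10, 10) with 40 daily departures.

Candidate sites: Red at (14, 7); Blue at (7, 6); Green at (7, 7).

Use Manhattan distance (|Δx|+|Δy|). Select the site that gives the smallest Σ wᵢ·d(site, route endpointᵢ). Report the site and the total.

Total weighted distance at each candidate:
  Red (14, 7): total = 1210
  Blue (7, 6): total = 1020
  Green (7, 7): total = 1065
Minimum is at Blue with total 1020 blocks.

Blue, total 1020 blocks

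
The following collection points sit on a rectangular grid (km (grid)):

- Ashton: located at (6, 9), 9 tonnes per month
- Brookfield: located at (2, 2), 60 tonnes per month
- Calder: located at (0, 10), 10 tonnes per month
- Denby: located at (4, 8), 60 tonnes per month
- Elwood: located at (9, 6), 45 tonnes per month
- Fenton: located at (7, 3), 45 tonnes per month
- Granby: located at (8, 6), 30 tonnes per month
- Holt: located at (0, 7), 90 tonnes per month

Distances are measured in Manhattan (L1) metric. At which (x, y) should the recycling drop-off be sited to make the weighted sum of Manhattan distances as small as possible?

(4, 6)

Manhattan distance separates: Σwᵢ(|x−xᵢ|+|y−yᵢ|) = Σwᵢ|x−xᵢ| + Σwᵢ|y−yᵢ|, so x and y are optimised independently as 1-D weighted medians.
Total weight W = 349; half = 174.5.
x-coordinate, sorted with cumulative weight:
  x=0 (Calder, w=10) cum 10
  x=0 (Holt, w=90) cum 100
  x=2 (Brookfield, w=60) cum 160
  x=4 (Denby, w=60) cum 220  ← median
  x=6 (Ashton, w=9) cum 229
  x=7 (Fenton, w=45) cum 274
  x=8 (Granby, w=30) cum 304
  x=9 (Elwood, w=45) cum 349
⇒ x* = 4
y-coordinate, sorted with cumulative weight:
  y=2 (Brookfield, w=60) cum 60
  y=3 (Fenton, w=45) cum 105
  y=6 (Elwood, w=45) cum 150
  y=6 (Granby, w=30) cum 180  ← median
  y=7 (Holt, w=90) cum 270
  y=8 (Denby, w=60) cum 330
  y=9 (Ashton, w=9) cum 339
  y=10 (Calder, w=10) cum 349
⇒ y* = 6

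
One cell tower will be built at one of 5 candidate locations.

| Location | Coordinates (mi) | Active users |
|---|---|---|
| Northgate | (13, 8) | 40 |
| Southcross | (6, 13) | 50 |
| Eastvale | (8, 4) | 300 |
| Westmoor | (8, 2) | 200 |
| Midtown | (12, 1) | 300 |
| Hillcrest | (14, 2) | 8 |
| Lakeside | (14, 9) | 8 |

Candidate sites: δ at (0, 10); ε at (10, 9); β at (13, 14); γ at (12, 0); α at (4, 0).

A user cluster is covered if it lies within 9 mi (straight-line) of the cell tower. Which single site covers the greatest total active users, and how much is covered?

Coverage radius r = 9 mi; a point is covered iff (Δx)²+(Δy)² ≤ 9² = 81.
  δ (0, 10): covers {Southcross} → 50
  ε (10, 9): covers {Northgate, Southcross, Eastvale, Westmoor, Midtown, Hillcrest, Lakeside} → 906
  β (13, 14): covers {Northgate, Southcross, Lakeside} → 98
  γ (12, 0): covers {Northgate, Eastvale, Westmoor, Midtown, Hillcrest} → 848
  α (4, 0): covers {Eastvale, Westmoor, Midtown} → 800
Maximum coverage at ε: 906 active users.

ε, covering 906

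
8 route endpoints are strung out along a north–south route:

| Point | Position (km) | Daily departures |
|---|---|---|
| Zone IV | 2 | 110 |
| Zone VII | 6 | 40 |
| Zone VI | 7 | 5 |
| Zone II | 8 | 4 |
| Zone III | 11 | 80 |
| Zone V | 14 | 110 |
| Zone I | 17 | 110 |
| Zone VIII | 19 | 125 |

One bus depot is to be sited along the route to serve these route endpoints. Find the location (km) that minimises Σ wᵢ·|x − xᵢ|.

For a sum of weighted absolute distances on a line, the optimum is the weighted median (not the mean). Total weight W = 584; half-weight = 292.
Sort by position and accumulate weight:
  km 2 (Zone IV, w=110) → cum 110
  km 6 (Zone VII, w=40) → cum 150
  km 7 (Zone VI, w=5) → cum 155
  km 8 (Zone II, w=4) → cum 159
  km 11 (Zone III, w=80) → cum 239
  km 14 (Zone V, w=110) → cum 349  ≥ 292 → median here
  km 17 (Zone I, w=110) → cum 459
  km 19 (Zone VIII, w=125) → cum 584
Optimal location: km 14.

x = 14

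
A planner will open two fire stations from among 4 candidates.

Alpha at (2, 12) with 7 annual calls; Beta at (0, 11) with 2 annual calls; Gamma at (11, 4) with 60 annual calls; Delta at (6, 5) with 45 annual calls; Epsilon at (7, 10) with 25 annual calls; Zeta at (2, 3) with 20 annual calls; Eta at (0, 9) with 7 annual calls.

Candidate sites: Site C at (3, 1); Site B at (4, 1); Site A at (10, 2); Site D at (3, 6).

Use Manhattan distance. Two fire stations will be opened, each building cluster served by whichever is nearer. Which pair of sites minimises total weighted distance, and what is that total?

Evaluate every pair (each demand assigned to the nearer of the two):
  {Site A, Site D}: total = 747
  {Site B, Site A}: total = 1008
  {Site C, Site A}: total = 1017
  {Site C, Site D}: total = 1147
  {Site B, Site D}: total = 1167
  {Site C, Site B}: total = 1417
Best pair: {Site A, Site D} with total 747.

{Site A, Site D}, total 747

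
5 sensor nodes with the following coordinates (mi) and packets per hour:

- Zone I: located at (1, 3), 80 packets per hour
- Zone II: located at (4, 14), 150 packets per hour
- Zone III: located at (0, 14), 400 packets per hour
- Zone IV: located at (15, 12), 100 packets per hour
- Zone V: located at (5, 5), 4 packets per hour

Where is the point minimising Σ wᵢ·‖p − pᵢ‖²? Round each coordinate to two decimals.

The minimiser of Σwᵢ‖p−pᵢ‖² is the weighted centroid p* = (Σwᵢpᵢ)/(Σwᵢ).
Σwᵢ = 734.
Σwᵢxᵢ = 80·1 + 150·4 + 400·0 + 100·15 + 4·5 = 2200.
Σwᵢyᵢ = 80·3 + 150·14 + 400·14 + 100·12 + 4·5 = 9160.
x* = 2200/734 = 3.00, y* = 9160/734 = 12.48.

(3.00, 12.48)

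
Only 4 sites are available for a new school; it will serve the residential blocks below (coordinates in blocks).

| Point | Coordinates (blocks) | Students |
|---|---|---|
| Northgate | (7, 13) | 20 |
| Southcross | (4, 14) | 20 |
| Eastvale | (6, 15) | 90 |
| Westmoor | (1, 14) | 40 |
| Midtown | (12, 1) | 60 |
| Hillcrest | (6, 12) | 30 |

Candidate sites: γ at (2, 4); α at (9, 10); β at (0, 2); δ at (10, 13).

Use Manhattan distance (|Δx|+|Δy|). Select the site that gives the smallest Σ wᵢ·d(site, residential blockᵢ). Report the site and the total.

δ, total 2130 blocks

Total weighted distance at each candidate:
  γ (2, 4): total = 3450
  α (9, 10): total = 2350
  β (0, 2): total = 4170
  δ (10, 13): total = 2130
Minimum is at δ with total 2130 blocks.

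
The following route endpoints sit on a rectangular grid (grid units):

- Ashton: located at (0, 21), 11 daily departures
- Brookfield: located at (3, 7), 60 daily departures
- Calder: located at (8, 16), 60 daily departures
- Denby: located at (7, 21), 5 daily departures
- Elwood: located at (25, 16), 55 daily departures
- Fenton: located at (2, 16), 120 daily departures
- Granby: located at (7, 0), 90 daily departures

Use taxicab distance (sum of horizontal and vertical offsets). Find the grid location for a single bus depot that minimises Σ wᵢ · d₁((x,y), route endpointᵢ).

Manhattan distance separates: Σwᵢ(|x−xᵢ|+|y−yᵢ|) = Σwᵢ|x−xᵢ| + Σwᵢ|y−yᵢ|, so x and y are optimised independently as 1-D weighted medians.
Total weight W = 401; half = 200.5.
x-coordinate, sorted with cumulative weight:
  x=0 (Ashton, w=11) cum 11
  x=2 (Fenton, w=120) cum 131
  x=3 (Brookfield, w=60) cum 191
  x=7 (Denby, w=5) cum 196
  x=7 (Granby, w=90) cum 286  ← median
  x=8 (Calder, w=60) cum 346
  x=25 (Elwood, w=55) cum 401
⇒ x* = 7
y-coordinate, sorted with cumulative weight:
  y=0 (Granby, w=90) cum 90
  y=7 (Brookfield, w=60) cum 150
  y=16 (Calder, w=60) cum 210  ← median
  y=16 (Elwood, w=55) cum 265
  y=16 (Fenton, w=120) cum 385
  y=21 (Ashton, w=11) cum 396
  y=21 (Denby, w=5) cum 401
⇒ y* = 16

(7, 16)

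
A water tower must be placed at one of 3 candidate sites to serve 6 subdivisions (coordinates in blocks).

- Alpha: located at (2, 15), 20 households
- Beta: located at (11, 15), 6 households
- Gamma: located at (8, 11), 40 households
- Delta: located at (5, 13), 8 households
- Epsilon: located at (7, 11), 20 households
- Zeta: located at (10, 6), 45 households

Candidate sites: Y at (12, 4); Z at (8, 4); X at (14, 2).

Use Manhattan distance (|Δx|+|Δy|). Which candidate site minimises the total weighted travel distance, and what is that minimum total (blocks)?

Total weighted distance at each candidate:
  Y (12, 4): total = 1480
  Z (8, 4): total = 1140
  X (14, 2): total = 2036
Minimum is at Z with total 1140 blocks.

Z, total 1140 blocks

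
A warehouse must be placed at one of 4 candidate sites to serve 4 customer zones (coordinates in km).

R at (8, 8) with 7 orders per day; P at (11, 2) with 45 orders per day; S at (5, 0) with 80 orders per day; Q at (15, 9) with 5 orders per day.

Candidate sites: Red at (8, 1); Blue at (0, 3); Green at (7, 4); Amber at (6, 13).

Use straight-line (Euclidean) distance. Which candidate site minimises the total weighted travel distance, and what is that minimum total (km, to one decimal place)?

Total weighted distance at each candidate:
  Red (8, 1): total = 497.4
  Blue (0, 3): total = 1110.3
  Green (7, 4): total = 635.0
  Amber (6, 13): total = 1673.7
Minimum is at Red with total 497.4 km.

Red, total 497.4 km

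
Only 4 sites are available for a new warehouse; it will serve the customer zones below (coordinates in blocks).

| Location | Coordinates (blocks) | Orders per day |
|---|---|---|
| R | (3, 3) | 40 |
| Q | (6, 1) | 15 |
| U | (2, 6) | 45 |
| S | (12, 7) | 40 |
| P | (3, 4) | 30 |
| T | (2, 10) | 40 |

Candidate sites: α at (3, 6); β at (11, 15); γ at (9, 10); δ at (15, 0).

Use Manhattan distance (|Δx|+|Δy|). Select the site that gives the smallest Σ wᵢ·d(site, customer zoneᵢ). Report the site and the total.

Total weighted distance at each candidate:
  α (3, 6): total = 945
  β (11, 15): total = 3385
  γ (9, 10): total = 2075
  δ (15, 0): total = 3405
Minimum is at α with total 945 blocks.

α, total 945 blocks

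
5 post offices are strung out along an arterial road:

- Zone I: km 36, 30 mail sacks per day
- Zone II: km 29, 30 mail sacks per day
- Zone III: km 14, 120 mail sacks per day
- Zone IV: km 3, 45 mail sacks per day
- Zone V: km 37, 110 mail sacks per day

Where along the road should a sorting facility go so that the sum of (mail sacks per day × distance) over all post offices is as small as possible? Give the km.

x = 29

For a sum of weighted absolute distances on a line, the optimum is the weighted median (not the mean). Total weight W = 335; half-weight = 167.5.
Sort by position and accumulate weight:
  km 3 (Zone IV, w=45) → cum 45
  km 14 (Zone III, w=120) → cum 165
  km 29 (Zone II, w=30) → cum 195  ≥ 167.5 → median here
  km 36 (Zone I, w=30) → cum 225
  km 37 (Zone V, w=110) → cum 335
Optimal location: km 29.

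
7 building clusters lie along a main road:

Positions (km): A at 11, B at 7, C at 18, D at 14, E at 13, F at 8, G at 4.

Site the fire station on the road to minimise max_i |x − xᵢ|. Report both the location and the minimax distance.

The 1-center on a line is the midpoint of the two extreme points: leftmost at 4, rightmost at 18.
Optimal location = (4 + 18)/2 = 11; maximum distance = (18 − 4)/2 = 7.

location 11, max distance 7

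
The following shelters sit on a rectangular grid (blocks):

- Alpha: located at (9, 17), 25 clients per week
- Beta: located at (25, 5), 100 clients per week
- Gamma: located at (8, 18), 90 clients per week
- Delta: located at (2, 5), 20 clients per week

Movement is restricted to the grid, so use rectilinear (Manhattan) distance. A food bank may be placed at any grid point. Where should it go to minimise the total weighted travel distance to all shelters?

Manhattan distance separates: Σwᵢ(|x−xᵢ|+|y−yᵢ|) = Σwᵢ|x−xᵢ| + Σwᵢ|y−yᵢ|, so x and y are optimised independently as 1-D weighted medians.
Total weight W = 235; half = 117.5.
x-coordinate, sorted with cumulative weight:
  x=2 (Delta, w=20) cum 20
  x=8 (Gamma, w=90) cum 110
  x=9 (Alpha, w=25) cum 135  ← median
  x=25 (Beta, w=100) cum 235
⇒ x* = 9
y-coordinate, sorted with cumulative weight:
  y=5 (Beta, w=100) cum 100
  y=5 (Delta, w=20) cum 120  ← median
  y=17 (Alpha, w=25) cum 145
  y=18 (Gamma, w=90) cum 235
⇒ y* = 5

(9, 5)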